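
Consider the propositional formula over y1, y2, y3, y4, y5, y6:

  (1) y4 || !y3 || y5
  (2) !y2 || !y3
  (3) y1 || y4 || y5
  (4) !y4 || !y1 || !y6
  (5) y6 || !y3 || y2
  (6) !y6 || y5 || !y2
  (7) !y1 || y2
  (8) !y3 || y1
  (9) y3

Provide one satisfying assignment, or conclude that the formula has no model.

UNSATISFIABLE

Unit clause (y3) forces y3 = true.
Unit clause (!y2) forces y2 = false.
Unit clause (y6) forces y6 = true.
Unit clause (!y1) forces y1 = false.
But (y1) is also a unit clause — contradiction.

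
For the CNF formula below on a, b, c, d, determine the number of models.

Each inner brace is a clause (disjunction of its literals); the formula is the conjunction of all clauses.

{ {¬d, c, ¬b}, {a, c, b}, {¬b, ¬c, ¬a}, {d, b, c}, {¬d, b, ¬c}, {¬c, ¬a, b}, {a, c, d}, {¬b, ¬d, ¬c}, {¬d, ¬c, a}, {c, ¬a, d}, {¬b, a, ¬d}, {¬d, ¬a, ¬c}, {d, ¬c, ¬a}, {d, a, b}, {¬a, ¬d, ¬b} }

2

There are 2^4 = 16 truth assignments over (a, b, c, d).
Check each against the 15 clauses (columns in the order a, b, c, d):
  F F F F  ✗ fails (a ∨ c ∨ b)
  F F F T  ✗ fails (a ∨ c ∨ b)
  F F T F  ✗ fails (d ∨ a ∨ b)
  F F T T  ✗ fails (¬d ∨ b ∨ ¬c)
  F T F F  ✗ fails (a ∨ c ∨ d)
  F T F T  ✗ fails (¬d ∨ c ∨ ¬b)
  F T T F  ✓ satisfies all
  F T T T  ✗ fails (¬b ∨ ¬d ∨ ¬c)
  T F F F  ✗ fails (d ∨ b ∨ c)
  T F F T  ✓ satisfies all
  T F T F  ✗ fails (¬c ∨ ¬a ∨ b)
  T F T T  ✗ fails (¬d ∨ b ∨ ¬c)
  T T F F  ✗ fails (c ∨ ¬a ∨ d)
  T T F T  ✗ fails (¬d ∨ c ∨ ¬b)
  T T T F  ✗ fails (¬b ∨ ¬c ∨ ¬a)
  T T T T  ✗ fails (¬b ∨ ¬c ∨ ¬a)
2 of the 16 rows are models.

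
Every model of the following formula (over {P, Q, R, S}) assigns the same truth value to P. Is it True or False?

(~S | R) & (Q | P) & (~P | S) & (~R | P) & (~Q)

Suppose P = 0.
(Q) alone gives Q = 1.
But (~Q) is also a unit clause — contradiction.
So every satisfying assignment has P = True.

True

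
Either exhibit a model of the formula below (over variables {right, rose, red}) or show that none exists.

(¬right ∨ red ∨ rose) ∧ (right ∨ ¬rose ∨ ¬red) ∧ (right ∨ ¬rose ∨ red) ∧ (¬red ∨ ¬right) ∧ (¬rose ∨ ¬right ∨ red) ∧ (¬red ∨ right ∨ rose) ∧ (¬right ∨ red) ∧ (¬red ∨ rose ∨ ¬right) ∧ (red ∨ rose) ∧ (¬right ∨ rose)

Branch on red: set red = False.
The clause (¬right) is unit, so right = False.
The clause (¬rose) is unit, so rose = False.
Now (rose) is unsatisfied and unit — conflict.
Undo red and try red = True.
The clause (¬right) is unit, so right = False.
The clause (¬rose) is unit, so rose = False.
Now (rose) is unsatisfied and unit — conflict.
Neither red = True nor red = False works.

UNSATISFIABLE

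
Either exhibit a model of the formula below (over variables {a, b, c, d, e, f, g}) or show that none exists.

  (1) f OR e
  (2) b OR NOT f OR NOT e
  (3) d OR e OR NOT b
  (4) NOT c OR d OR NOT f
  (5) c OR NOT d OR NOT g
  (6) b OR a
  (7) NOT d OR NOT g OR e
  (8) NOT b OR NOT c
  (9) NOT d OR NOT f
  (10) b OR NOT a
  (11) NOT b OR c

UNSATISFIABLE

Try f = true.
Unit clause (NOT d) forces d = false.
Unit clause (NOT c) forces c = false.
Unit clause (NOT b) forces b = false.
Unit clause (NOT e) forces e = false.
Unit clause (a) forces a = true.
But (NOT a) is also a unit clause — contradiction.
So f must be the other value — set f = false.
Unit clause (e) forces e = true.
Try b = true.
Unit clause (NOT c) forces c = false.
But (c) is also a unit clause — contradiction.
So b must be the other value — set b = false.
Unit clause (a) forces a = true.
But (NOT a) is also a unit clause — contradiction.
Either choice for b ends in contradiction.
Either choice for f ends in contradiction.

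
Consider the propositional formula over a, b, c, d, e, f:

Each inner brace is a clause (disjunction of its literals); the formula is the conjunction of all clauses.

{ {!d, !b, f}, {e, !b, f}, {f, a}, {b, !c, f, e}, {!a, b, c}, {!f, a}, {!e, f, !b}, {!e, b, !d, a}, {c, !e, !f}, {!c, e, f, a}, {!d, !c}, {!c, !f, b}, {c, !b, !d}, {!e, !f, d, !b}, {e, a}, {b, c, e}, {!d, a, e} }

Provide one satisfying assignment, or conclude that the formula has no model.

a=true; b=true; c=false; d=false; e=false; f=true

Branch on f: set f = true.
(a) alone gives a = true.
Branch on b: set b = true.
Branch on c: set c = false.
(!e) alone gives e = false.
(!d) alone gives d = false.
All clauses are satisfied.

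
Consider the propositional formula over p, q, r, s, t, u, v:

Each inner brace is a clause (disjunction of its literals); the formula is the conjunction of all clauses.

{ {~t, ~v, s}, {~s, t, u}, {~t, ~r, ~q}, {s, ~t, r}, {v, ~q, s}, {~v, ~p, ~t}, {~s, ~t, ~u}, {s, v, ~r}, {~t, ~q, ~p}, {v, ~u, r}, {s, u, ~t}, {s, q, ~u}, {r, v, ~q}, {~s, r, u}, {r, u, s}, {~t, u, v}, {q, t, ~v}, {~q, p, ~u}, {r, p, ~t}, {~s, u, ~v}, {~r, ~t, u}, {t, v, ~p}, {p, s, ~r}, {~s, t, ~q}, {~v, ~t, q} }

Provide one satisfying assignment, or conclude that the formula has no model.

p=0, q=0, r=1, s=1, t=0, u=1, v=0

Branch on t: set t = 0.
Branch on s: set s = 1.
From the singleton clause (u), u = 1.
From the singleton clause (~q), q = 0.
From the singleton clause (~v), v = 0.
From the singleton clause (r), r = 1.
From the singleton clause (~p), p = 0.
This assignment satisfies each clause.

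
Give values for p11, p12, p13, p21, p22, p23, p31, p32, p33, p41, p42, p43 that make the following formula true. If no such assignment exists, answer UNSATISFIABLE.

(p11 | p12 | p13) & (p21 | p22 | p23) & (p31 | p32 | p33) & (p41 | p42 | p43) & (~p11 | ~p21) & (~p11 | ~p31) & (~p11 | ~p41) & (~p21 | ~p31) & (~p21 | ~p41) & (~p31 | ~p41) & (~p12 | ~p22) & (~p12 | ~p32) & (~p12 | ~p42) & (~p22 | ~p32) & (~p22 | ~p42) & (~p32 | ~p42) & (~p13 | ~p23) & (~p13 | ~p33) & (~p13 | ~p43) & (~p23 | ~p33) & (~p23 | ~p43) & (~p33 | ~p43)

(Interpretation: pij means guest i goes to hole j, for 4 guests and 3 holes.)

UNSATISFIABLE

Try p11 = 0.
Try p12 = 1.
The clause (~p22) is unit, so p22 = 0.
The clause (~p32) is unit, so p32 = 0.
The clause (~p42) is unit, so p42 = 0.
Try p21 = 1.
The clause (~p31) is unit, so p31 = 0.
The clause (p33) is unit, so p33 = 1.
The clause (~p41) is unit, so p41 = 0.
The clause (p43) is unit, so p43 = 1.
Now (~p43) is unsatisfied and unit — conflict.
So p21 must be the other value — set p21 = 0.
The clause (p23) is unit, so p23 = 1.
The clause (~p13) is unit, so p13 = 0.
The clause (~p33) is unit, so p33 = 0.
The clause (p31) is unit, so p31 = 1.
The clause (~p41) is unit, so p41 = 0.
The clause (p43) is unit, so p43 = 1.
Now (~p43) is unsatisfied and unit — conflict.
Both values of p21 lead to a conflict.
So p12 must be the other value — set p12 = 0.
The clause (p13) is unit, so p13 = 1.
The clause (~p23) is unit, so p23 = 0.
The clause (~p33) is unit, so p33 = 0.
The clause (~p43) is unit, so p43 = 0.
Try p21 = 1.
The clause (~p31) is unit, so p31 = 0.
The clause (p32) is unit, so p32 = 1.
The clause (~p41) is unit, so p41 = 0.
The clause (p42) is unit, so p42 = 1.
Now (~p42) is unsatisfied and unit — conflict.
So p21 must be the other value — set p21 = 0.
The clause (p22) is unit, so p22 = 1.
The clause (~p32) is unit, so p32 = 0.
The clause (p31) is unit, so p31 = 1.
The clause (~p41) is unit, so p41 = 0.
The clause (p42) is unit, so p42 = 1.
Now (~p42) is unsatisfied and unit — conflict.
Both values of p21 lead to a conflict.
Both values of p12 lead to a conflict.
So p11 must be the other value — set p11 = 1.
The clause (~p21) is unit, so p21 = 0.
The clause (~p31) is unit, so p31 = 0.
The clause (~p41) is unit, so p41 = 0.
Try p22 = 1.
The clause (~p12) is unit, so p12 = 0.
The clause (~p32) is unit, so p32 = 0.
The clause (p33) is unit, so p33 = 1.
The clause (~p42) is unit, so p42 = 0.
The clause (p43) is unit, so p43 = 1.
Now (~p43) is unsatisfied and unit — conflict.
So p22 must be the other value — set p22 = 0.
The clause (p23) is unit, so p23 = 1.
The clause (~p13) is unit, so p13 = 0.
The clause (~p33) is unit, so p33 = 0.
The clause (p32) is unit, so p32 = 1.
The clause (~p12) is unit, so p12 = 0.
The clause (~p42) is unit, so p42 = 0.
The clause (p43) is unit, so p43 = 1.
Now (~p43) is unsatisfied and unit — conflict.
Both values of p22 lead to a conflict.
Both values of p11 lead to a conflict.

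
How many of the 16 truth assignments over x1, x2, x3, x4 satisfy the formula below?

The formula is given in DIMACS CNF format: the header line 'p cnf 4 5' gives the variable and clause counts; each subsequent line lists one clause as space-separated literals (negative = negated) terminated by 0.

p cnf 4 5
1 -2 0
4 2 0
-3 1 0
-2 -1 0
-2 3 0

There are 2^4 = 16 truth assignments over (x1, x2, x3, x4).
Check each against the 5 clauses (columns in the order x1, x2, x3, x4):
  F F F F  ✗ fails (x4 ∨ x2)
  F F F T  ✓ satisfies all
  F F T F  ✗ fails (x4 ∨ x2)
  F F T T  ✗ fails (¬x3 ∨ x1)
  F T F F  ✗ fails (x1 ∨ ¬x2)
  F T F T  ✗ fails (x1 ∨ ¬x2)
  F T T F  ✗ fails (x1 ∨ ¬x2)
  F T T T  ✗ fails (x1 ∨ ¬x2)
  T F F F  ✗ fails (x4 ∨ x2)
  T F F T  ✓ satisfies all
  T F T F  ✗ fails (x4 ∨ x2)
  T F T T  ✓ satisfies all
  T T F F  ✗ fails (¬x2 ∨ ¬x1)
  T T F T  ✗ fails (¬x2 ∨ ¬x1)
  T T T F  ✗ fails (¬x2 ∨ ¬x1)
  T T T T  ✗ fails (¬x2 ∨ ¬x1)
3 of the 16 rows are models.

3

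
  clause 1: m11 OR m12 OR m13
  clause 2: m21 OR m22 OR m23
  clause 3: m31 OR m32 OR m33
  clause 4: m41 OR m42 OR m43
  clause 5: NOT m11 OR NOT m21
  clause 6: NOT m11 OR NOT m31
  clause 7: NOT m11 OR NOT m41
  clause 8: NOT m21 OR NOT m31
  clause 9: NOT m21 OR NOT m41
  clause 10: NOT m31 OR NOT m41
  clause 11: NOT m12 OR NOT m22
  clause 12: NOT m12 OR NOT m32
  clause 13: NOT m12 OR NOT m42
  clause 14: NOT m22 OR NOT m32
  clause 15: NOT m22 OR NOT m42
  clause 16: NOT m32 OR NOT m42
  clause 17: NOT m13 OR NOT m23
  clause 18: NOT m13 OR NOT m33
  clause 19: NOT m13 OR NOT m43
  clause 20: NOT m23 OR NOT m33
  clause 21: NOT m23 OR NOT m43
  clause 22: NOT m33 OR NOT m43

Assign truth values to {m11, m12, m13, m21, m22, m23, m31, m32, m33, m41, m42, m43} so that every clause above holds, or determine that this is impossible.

Case m11 = false:
Case m12 = true:
Unit clause (NOT m22) forces m22 = false.
Unit clause (NOT m32) forces m32 = false.
Unit clause (NOT m42) forces m42 = false.
Case m21 = true:
Unit clause (NOT m31) forces m31 = false.
Unit clause (m33) forces m33 = true.
Unit clause (NOT m41) forces m41 = false.
Unit clause (m43) forces m43 = true.
Now (NOT m43) is unsatisfied and unit — conflict.
Backtrack on m21: now try m21 = false.
Unit clause (m23) forces m23 = true.
Unit clause (NOT m13) forces m13 = false.
Unit clause (NOT m33) forces m33 = false.
Unit clause (m31) forces m31 = true.
Unit clause (NOT m41) forces m41 = false.
Unit clause (m43) forces m43 = true.
Now (NOT m43) is unsatisfied and unit — conflict.
Either choice for m21 ends in contradiction.
Backtrack on m12: now try m12 = false.
Unit clause (m13) forces m13 = true.
Unit clause (NOT m23) forces m23 = false.
Unit clause (NOT m33) forces m33 = false.
Unit clause (NOT m43) forces m43 = false.
Case m21 = true:
Unit clause (NOT m31) forces m31 = false.
Unit clause (m32) forces m32 = true.
Unit clause (NOT m41) forces m41 = false.
Unit clause (m42) forces m42 = true.
Now (NOT m42) is unsatisfied and unit — conflict.
Backtrack on m21: now try m21 = false.
Unit clause (m22) forces m22 = true.
Unit clause (NOT m32) forces m32 = false.
Unit clause (m31) forces m31 = true.
Unit clause (NOT m41) forces m41 = false.
Unit clause (m42) forces m42 = true.
Now (NOT m42) is unsatisfied and unit — conflict.
Either choice for m21 ends in contradiction.
Either choice for m12 ends in contradiction.
Backtrack on m11: now try m11 = true.
Unit clause (NOT m21) forces m21 = false.
Unit clause (NOT m31) forces m31 = false.
Unit clause (NOT m41) forces m41 = false.
Case m22 = true:
Unit clause (NOT m12) forces m12 = false.
Unit clause (NOT m32) forces m32 = false.
Unit clause (m33) forces m33 = true.
Unit clause (NOT m42) forces m42 = false.
Unit clause (m43) forces m43 = true.
Now (NOT m43) is unsatisfied and unit — conflict.
Backtrack on m22: now try m22 = false.
Unit clause (m23) forces m23 = true.
Unit clause (NOT m13) forces m13 = false.
Unit clause (NOT m33) forces m33 = false.
Unit clause (m32) forces m32 = true.
Unit clause (NOT m12) forces m12 = false.
Unit clause (NOT m42) forces m42 = false.
Unit clause (m43) forces m43 = true.
Now (NOT m43) is unsatisfied and unit — conflict.
Either choice for m22 ends in contradiction.
Either choice for m11 ends in contradiction.

UNSATISFIABLE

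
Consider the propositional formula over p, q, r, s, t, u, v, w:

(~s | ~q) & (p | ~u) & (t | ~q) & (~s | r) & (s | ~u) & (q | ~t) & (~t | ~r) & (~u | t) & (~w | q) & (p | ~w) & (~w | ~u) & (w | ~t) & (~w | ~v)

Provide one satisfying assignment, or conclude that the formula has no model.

p=1; q=0; r=0; s=0; t=0; u=0; v=1; w=0

Try s = 0.
The clause (~u) is unit, so u = 0.
Try t = 0.
The clause (~q) is unit, so q = 0.
The clause (~w) is unit, so w = 0.
All clauses hold; p, r, v can take either value.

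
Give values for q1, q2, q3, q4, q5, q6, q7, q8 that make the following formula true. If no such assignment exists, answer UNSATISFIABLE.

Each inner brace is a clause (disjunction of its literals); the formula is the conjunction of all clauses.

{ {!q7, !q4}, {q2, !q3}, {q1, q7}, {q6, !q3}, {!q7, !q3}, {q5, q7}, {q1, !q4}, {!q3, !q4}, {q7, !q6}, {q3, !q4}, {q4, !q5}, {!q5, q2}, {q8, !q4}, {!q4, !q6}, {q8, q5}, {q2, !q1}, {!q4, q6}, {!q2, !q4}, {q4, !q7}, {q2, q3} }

Branch on q7: set q7 = false.
From the singleton clause (q1), q1 = true.
From the singleton clause (q5), q5 = true.
From the singleton clause (!q6), q6 = false.
From the singleton clause (!q3), q3 = false.
From the singleton clause (!q4), q4 = false.
Now (q4) is unsatisfied and unit — conflict.
Undo q7 and try q7 = true.
From the singleton clause (!q4), q4 = false.
Now (q4) is unsatisfied and unit — conflict.
Neither q7 = true nor q7 = false works.

UNSATISFIABLE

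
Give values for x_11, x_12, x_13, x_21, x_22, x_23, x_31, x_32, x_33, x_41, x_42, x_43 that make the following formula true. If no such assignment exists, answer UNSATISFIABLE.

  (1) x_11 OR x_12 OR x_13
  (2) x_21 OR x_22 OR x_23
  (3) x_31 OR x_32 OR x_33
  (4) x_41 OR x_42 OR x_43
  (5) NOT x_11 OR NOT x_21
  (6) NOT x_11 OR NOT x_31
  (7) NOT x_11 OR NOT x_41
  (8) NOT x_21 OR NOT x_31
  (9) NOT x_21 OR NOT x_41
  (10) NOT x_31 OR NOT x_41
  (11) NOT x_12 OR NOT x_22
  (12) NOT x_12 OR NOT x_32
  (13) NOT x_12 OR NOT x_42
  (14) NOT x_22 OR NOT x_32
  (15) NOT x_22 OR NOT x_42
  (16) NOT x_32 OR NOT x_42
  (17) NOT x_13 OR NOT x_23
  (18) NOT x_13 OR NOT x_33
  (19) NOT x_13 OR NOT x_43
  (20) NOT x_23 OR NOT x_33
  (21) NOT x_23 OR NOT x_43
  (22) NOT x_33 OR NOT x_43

UNSATISFIABLE

Suppose x_11 = false.
Suppose x_12 = true.
From the singleton clause (NOT x_22), x_22 = false.
From the singleton clause (NOT x_32), x_32 = false.
From the singleton clause (NOT x_42), x_42 = false.
Suppose x_21 = true.
From the singleton clause (NOT x_31), x_31 = false.
From the singleton clause (x_33), x_33 = true.
From the singleton clause (NOT x_41), x_41 = false.
From the singleton clause (x_43), x_43 = true.
Now (NOT x_43) is unsatisfied and unit — conflict.
That branch fails; take x_21 = false instead.
From the singleton clause (x_23), x_23 = true.
From the singleton clause (NOT x_13), x_13 = false.
From the singleton clause (NOT x_33), x_33 = false.
From the singleton clause (x_31), x_31 = true.
From the singleton clause (NOT x_41), x_41 = false.
From the singleton clause (x_43), x_43 = true.
Now (NOT x_43) is unsatisfied and unit — conflict.
Both values of x_21 lead to a conflict.
That branch fails; take x_12 = false instead.
From the singleton clause (x_13), x_13 = true.
From the singleton clause (NOT x_23), x_23 = false.
From the singleton clause (NOT x_33), x_33 = false.
From the singleton clause (NOT x_43), x_43 = false.
Suppose x_21 = true.
From the singleton clause (NOT x_31), x_31 = false.
From the singleton clause (x_32), x_32 = true.
From the singleton clause (NOT x_41), x_41 = false.
From the singleton clause (x_42), x_42 = true.
Now (NOT x_42) is unsatisfied and unit — conflict.
That branch fails; take x_21 = false instead.
From the singleton clause (x_22), x_22 = true.
From the singleton clause (NOT x_32), x_32 = false.
From the singleton clause (x_31), x_31 = true.
From the singleton clause (NOT x_41), x_41 = false.
From the singleton clause (x_42), x_42 = true.
Now (NOT x_42) is unsatisfied and unit — conflict.
Both values of x_21 lead to a conflict.
Both values of x_12 lead to a conflict.
That branch fails; take x_11 = true instead.
From the singleton clause (NOT x_21), x_21 = false.
From the singleton clause (NOT x_31), x_31 = false.
From the singleton clause (NOT x_41), x_41 = false.
Suppose x_22 = true.
From the singleton clause (NOT x_12), x_12 = false.
From the singleton clause (NOT x_32), x_32 = false.
From the singleton clause (x_33), x_33 = true.
From the singleton clause (NOT x_42), x_42 = false.
From the singleton clause (x_43), x_43 = true.
Now (NOT x_43) is unsatisfied and unit — conflict.
That branch fails; take x_22 = false instead.
From the singleton clause (x_23), x_23 = true.
From the singleton clause (NOT x_13), x_13 = false.
From the singleton clause (NOT x_33), x_33 = false.
From the singleton clause (x_32), x_32 = true.
From the singleton clause (NOT x_12), x_12 = false.
From the singleton clause (NOT x_42), x_42 = false.
From the singleton clause (x_43), x_43 = true.
Now (NOT x_43) is unsatisfied and unit — conflict.
Both values of x_22 lead to a conflict.
Both values of x_11 lead to a conflict.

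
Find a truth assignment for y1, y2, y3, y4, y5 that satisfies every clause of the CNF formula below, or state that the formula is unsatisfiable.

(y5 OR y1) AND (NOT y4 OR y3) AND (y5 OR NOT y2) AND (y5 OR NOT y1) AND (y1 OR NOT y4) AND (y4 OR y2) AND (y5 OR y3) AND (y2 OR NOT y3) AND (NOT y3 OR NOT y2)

Branch on y5: set y5 = true.
Branch on y4: set y4 = false.
(y2) alone gives y2 = true.
(NOT y3) alone gives y3 = false.
All clauses hold; y1 can take either value.

y1 ↦ true; y2 ↦ true; y3 ↦ false; y4 ↦ false; y5 ↦ true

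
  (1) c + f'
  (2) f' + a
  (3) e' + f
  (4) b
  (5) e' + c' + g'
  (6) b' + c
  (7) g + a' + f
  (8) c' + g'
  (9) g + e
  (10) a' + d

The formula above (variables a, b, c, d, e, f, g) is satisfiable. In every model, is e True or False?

True

Suppose e = 0.
(b) alone gives b = 1.
(c) alone gives c = 1.
(g') alone gives g = 0.
Now (g) is unsatisfied and unit — conflict.
So every satisfying assignment has e = True.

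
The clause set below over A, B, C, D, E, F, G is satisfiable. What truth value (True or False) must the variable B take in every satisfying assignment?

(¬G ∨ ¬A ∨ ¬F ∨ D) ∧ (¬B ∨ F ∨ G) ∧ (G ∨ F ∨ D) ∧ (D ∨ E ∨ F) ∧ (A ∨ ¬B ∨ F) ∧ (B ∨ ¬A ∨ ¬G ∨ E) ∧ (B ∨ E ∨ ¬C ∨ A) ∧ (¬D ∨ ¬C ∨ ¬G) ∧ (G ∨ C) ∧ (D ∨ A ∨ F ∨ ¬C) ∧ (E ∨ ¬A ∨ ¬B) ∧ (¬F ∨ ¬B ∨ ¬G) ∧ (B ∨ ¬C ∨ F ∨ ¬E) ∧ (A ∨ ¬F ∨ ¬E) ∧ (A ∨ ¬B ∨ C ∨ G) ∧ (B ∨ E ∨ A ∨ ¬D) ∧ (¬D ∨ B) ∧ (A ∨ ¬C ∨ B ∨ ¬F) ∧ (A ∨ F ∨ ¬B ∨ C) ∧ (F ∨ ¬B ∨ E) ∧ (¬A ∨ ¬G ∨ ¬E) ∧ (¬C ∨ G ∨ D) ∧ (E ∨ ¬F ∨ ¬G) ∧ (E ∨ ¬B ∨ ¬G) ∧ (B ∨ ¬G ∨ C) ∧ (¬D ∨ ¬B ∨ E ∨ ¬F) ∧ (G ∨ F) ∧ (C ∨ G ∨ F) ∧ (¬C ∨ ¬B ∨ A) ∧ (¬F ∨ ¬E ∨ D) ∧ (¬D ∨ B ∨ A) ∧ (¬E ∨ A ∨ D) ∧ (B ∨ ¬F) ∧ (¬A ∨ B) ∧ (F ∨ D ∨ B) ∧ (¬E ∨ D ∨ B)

True

Suppose B = False.
The clause (¬D) is unit, so D = False.
The clause (¬F) is unit, so F = False.
But (F) is also a unit clause — contradiction.
So every satisfying assignment has B = True.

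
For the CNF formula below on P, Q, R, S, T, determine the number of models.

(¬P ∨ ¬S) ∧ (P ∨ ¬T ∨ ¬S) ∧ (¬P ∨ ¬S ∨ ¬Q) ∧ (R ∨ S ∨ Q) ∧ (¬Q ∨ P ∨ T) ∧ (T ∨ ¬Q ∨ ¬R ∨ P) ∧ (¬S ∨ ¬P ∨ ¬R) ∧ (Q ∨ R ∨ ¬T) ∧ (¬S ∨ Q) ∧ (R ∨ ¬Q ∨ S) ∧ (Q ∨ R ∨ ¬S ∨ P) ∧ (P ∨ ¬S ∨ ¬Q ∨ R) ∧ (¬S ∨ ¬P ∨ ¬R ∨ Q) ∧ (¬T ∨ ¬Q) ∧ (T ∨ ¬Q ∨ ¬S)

5

There are 2^5 = 32 truth assignments over (P, Q, R, S, T).
Split on Q. With Q = True, the clauses containing Q are satisfied and ¬Q drops from the rest; 1 of the 2^4 = 16 assignments to the other variables satisfy what remains.
With Q = False, by the same count on the reduced clause set, 4 assignments work.
(One model: P=F, Q=F, R=T, S=F, T=F.)
Total: 1 + 4 = 5.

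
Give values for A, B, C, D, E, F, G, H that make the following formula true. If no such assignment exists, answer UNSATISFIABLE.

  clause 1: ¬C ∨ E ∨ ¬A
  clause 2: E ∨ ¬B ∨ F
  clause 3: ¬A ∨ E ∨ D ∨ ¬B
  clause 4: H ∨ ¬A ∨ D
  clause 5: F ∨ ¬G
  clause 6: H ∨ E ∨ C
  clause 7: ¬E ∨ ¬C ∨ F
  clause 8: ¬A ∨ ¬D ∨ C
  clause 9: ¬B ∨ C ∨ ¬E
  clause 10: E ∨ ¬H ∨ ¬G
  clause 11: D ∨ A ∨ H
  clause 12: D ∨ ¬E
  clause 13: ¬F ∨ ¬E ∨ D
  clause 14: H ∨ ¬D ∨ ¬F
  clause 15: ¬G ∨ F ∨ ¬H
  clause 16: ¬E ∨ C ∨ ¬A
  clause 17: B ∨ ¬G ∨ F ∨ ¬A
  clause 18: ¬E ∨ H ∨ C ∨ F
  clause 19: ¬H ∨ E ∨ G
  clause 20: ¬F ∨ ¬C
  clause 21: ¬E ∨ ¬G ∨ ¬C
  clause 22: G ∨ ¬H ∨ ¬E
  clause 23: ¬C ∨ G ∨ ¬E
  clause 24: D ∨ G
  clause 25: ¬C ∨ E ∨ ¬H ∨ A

A=False; B=False; C=True; D=True; E=False; F=False; G=False; H=False

Suppose F = False.
The clause (¬G) is unit, so G = False.
The clause (D) is unit, so D = True.
Suppose E = False.
The clause (¬B) is unit, so B = False.
The clause (¬H) is unit, so H = False.
The clause (C) is unit, so C = True.
The clause (¬A) is unit, so A = False.
This assignment satisfies each clause.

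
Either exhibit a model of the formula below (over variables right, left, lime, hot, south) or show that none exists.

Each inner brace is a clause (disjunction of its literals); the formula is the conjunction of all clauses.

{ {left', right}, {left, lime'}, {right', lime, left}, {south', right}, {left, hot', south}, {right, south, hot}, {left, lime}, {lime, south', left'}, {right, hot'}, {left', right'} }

UNSATISFIABLE

Branch on left: set left = 0.
The clause (lime') is unit, so lime = 0.
Now (lime) is unsatisfied and unit — conflict.
Backtrack on left: now try left = 1.
The clause (right) is unit, so right = 1.
Now (right') is unsatisfied and unit — conflict.
Either choice for left ends in contradiction.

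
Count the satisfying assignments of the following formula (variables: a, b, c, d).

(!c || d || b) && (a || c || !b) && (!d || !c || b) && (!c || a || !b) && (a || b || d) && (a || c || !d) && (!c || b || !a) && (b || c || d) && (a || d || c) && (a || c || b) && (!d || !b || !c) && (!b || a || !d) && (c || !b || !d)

3

There are 2^4 = 16 truth assignments over (a, b, c, d).
Check each against the 13 clauses (columns in the order a, b, c, d):
  F F F F  ✗ fails (a || b || d)
  F F F T  ✗ fails (a || c || !d)
  F F T F  ✗ fails (!c || d || b)
  F F T T  ✗ fails (!d || !c || b)
  F T F F  ✗ fails (a || c || !b)
  F T F T  ✗ fails (a || c || !b)
  F T T F  ✗ fails (!c || a || !b)
  F T T T  ✗ fails (!c || a || !b)
  T F F F  ✗ fails (b || c || d)
  T F F T  ✓ satisfies all
  T F T F  ✗ fails (!c || d || b)
  T F T T  ✗ fails (!d || !c || b)
  T T F F  ✓ satisfies all
  T T F T  ✗ fails (c || !b || !d)
  T T T F  ✓ satisfies all
  T T T T  ✗ fails (!d || !b || !c)
3 of the 16 rows are models.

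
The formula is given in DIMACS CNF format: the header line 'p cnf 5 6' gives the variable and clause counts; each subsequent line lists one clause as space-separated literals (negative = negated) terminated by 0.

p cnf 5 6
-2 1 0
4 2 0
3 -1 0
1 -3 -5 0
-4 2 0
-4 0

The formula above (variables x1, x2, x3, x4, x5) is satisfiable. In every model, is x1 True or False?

Suppose x1 = False.
Unit clause (¬x2) forces x2 = False.
Unit clause (x4) forces x4 = True.
That conflicts with the unit clause (¬x4).
So every satisfying assignment has x1 = True.

True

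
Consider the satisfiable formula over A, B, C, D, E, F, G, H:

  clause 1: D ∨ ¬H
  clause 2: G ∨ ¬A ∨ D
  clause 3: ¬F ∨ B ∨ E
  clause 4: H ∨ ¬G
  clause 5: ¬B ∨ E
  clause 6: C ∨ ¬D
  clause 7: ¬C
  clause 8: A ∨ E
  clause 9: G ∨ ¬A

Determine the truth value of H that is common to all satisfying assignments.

False

Suppose H = True.
(D) alone gives D = True.
(C) alone gives C = True.
But (¬C) is also a unit clause — contradiction.
So every satisfying assignment has H = False.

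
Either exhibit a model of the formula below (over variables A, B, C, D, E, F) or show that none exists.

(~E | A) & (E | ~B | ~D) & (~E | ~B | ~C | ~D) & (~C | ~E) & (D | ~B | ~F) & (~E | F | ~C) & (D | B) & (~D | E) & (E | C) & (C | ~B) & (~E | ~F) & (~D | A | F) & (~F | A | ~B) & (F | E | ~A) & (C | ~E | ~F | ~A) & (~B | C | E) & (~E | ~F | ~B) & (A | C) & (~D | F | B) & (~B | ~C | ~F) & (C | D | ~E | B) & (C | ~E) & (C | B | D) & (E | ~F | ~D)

A=0, B=1, C=1, D=0, E=0, F=0

Try E = 0.
(~D) alone gives D = 0.
(B) alone gives B = 1.
(~F) alone gives F = 0.
(C) alone gives C = 1.
(~A) alone gives A = 0.
All clauses are satisfied.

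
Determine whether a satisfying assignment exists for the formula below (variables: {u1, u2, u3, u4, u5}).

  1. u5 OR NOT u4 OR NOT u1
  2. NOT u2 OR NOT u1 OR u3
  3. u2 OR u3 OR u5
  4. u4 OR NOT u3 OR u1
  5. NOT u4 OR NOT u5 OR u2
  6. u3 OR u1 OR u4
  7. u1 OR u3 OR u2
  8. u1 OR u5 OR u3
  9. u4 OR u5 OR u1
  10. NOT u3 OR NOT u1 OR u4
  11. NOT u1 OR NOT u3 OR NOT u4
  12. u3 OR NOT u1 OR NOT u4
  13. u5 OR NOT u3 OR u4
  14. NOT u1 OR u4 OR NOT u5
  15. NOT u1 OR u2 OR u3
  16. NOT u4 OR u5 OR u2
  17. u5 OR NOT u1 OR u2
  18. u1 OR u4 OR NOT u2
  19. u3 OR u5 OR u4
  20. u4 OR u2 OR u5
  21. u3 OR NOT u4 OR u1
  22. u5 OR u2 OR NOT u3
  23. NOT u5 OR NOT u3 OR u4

Satisfiable

Try u5 = false.
Try u4 = true.
(NOT u1) alone gives u1 = false.
(u3) alone gives u3 = true.
(u2) alone gives u2 = true.
All clauses are satisfied.
A satisfying assignment: u1=false; u2=true; u3=true; u4=true; u5=false.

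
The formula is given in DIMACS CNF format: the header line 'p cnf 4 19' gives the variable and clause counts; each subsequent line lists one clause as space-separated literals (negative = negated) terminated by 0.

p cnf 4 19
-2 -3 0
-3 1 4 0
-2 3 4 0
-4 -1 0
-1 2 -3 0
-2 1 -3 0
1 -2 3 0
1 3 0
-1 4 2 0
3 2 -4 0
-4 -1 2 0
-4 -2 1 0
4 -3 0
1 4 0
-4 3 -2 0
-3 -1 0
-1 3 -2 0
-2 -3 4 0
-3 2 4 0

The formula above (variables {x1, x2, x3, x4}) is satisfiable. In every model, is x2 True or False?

False

Suppose x2 = True.
Unit clause (¬x3) forces x3 = False.
Unit clause (x4) forces x4 = True.
But (¬x4) is also a unit clause — contradiction.
So every satisfying assignment has x2 = False.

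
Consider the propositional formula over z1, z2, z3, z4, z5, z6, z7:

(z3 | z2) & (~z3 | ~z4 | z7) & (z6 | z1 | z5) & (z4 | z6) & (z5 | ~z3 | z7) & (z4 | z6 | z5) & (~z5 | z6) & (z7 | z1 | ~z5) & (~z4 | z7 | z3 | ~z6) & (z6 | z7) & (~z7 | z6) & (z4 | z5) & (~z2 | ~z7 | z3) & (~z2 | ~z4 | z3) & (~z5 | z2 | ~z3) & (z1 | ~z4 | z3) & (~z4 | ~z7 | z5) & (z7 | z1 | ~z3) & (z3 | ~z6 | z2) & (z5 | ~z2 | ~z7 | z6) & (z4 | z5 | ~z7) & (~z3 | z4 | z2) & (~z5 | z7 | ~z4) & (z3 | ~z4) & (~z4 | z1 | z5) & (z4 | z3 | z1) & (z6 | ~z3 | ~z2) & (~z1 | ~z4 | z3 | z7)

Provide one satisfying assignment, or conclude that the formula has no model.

z1: 0, z2: 1, z3: 1, z4: 1, z5: 1, z6: 1, z7: 1

Try z3 = 1.
Try z4 = 1.
Unit clause (z7) forces z7 = 1.
Unit clause (z6) forces z6 = 1.
Unit clause (z5) forces z5 = 1.
Unit clause (z2) forces z2 = 1.
No clause remains; z1 is free.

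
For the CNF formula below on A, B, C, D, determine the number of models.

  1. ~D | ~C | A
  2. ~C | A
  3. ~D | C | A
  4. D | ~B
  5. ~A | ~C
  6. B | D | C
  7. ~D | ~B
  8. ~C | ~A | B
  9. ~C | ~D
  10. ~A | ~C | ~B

1

There are 2^4 = 16 truth assignments over (A, B, C, D).
Check each against the 10 clauses (columns in the order A, B, C, D):
  F F F F  ✗ fails (B | D | C)
  F F F T  ✗ fails (~D | C | A)
  F F T F  ✗ fails (~C | A)
  F F T T  ✗ fails (~D | ~C | A)
  F T F F  ✗ fails (D | ~B)
  F T F T  ✗ fails (~D | C | A)
  F T T F  ✗ fails (~C | A)
  F T T T  ✗ fails (~D | ~C | A)
  T F F F  ✗ fails (B | D | C)
  T F F T  ✓ satisfies all
  T F T F  ✗ fails (~A | ~C)
  T F T T  ✗ fails (~A | ~C)
  T T F F  ✗ fails (D | ~B)
  T T F T  ✗ fails (~D | ~B)
  T T T F  ✗ fails (D | ~B)
  T T T T  ✗ fails (~A | ~C)
1 of the 16 rows is a model.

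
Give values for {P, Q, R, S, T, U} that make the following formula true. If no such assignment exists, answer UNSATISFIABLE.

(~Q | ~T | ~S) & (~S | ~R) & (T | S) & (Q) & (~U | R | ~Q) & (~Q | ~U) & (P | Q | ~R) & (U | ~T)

P=0; Q=1; R=0; S=1; T=0; U=0

Unit clause (Q) forces Q = 1.
Unit clause (~U) forces U = 0.
Unit clause (~T) forces T = 0.
Unit clause (S) forces S = 1.
Unit clause (~R) forces R = 0.
No clause remains; P is free.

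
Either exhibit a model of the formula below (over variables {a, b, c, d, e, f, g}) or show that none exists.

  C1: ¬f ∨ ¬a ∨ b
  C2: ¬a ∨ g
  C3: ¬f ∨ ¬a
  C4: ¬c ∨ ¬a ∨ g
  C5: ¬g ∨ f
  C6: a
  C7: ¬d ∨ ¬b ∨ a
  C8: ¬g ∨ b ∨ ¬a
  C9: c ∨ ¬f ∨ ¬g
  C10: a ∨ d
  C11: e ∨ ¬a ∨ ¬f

UNSATISFIABLE

(a) alone gives a = True.
(g) alone gives g = True.
(¬f) alone gives f = False.
That conflicts with the unit clause (f).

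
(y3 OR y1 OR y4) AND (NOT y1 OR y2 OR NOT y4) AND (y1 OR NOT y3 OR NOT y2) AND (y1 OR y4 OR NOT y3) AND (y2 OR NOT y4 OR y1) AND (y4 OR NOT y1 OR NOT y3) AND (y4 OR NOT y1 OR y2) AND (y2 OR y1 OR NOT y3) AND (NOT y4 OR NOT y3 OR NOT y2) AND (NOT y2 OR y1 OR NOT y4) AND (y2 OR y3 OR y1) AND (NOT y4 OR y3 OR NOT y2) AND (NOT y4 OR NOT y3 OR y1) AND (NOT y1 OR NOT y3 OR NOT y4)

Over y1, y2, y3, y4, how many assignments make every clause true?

There are 2^4 = 16 truth assignments over (y1, y2, y3, y4).
Check each against the 14 clauses (columns in the order y1, y2, y3, y4):
  F F F F  ✗ fails (y3 OR y1 OR y4)
  F F F T  ✗ fails (y2 OR NOT y4 OR y1)
  F F T F  ✗ fails (y1 OR y4 OR NOT y3)
  F F T T  ✗ fails (y2 OR NOT y4 OR y1)
  F T F F  ✗ fails (y3 OR y1 OR y4)
  F T F T  ✗ fails (NOT y2 OR y1 OR NOT y4)
  F T T F  ✗ fails (y1 OR NOT y3 OR NOT y2)
  F T T T  ✗ fails (y1 OR NOT y3 OR NOT y2)
  T F F F  ✗ fails (y4 OR NOT y1 OR y2)
  T F F T  ✗ fails (NOT y1 OR y2 OR NOT y4)
  T F T F  ✗ fails (y4 OR NOT y1 OR NOT y3)
  T F T T  ✗ fails (NOT y1 OR y2 OR NOT y4)
  T T F F  ✓ satisfies all
  T T F T  ✗ fails (NOT y4 OR y3 OR NOT y2)
  T T T F  ✗ fails (y4 OR NOT y1 OR NOT y3)
  T T T T  ✗ fails (NOT y4 OR NOT y3 OR NOT y2)
1 of the 16 rows is a model.

1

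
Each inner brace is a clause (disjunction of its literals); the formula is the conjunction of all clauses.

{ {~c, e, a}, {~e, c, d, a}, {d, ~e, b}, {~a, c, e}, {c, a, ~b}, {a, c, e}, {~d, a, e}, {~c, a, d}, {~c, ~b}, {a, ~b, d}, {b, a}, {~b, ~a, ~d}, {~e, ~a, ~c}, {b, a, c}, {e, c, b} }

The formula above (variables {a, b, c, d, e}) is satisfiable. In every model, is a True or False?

Suppose a = 0.
(b) alone gives b = 1.
(c) alone gives c = 1.
Now (~c) is unsatisfied and unit — conflict.
So every satisfying assignment has a = True.

True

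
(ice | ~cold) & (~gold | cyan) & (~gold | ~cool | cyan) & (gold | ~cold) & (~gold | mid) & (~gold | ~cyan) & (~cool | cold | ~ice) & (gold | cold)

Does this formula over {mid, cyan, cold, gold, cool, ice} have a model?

Unsatisfiable

Suppose ice = 1.
Suppose gold = 0.
From the singleton clause (~cold), cold = 0.
Now (cold) is unsatisfied and unit — conflict.
That branch fails; take gold = 1 instead.
From the singleton clause (cyan), cyan = 1.
Now (~cyan) is unsatisfied and unit — conflict.
Either choice for gold ends in contradiction.
That branch fails; take ice = 0 instead.
From the singleton clause (~cold), cold = 0.
From the singleton clause (gold), gold = 1.
From the singleton clause (cyan), cyan = 1.
Now (~cyan) is unsatisfied and unit — conflict.
Either choice for ice ends in contradiction.
No assignment satisfies every clause.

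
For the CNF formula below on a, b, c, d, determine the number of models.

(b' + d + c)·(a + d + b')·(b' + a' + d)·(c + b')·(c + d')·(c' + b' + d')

6

There are 2^4 = 16 truth assignments over (a, b, c, d).
Check each against the 6 clauses (columns in the order a, b, c, d):
  F F F F  ✓ satisfies all
  F F F T  ✗ fails (c + d')
  F F T F  ✓ satisfies all
  F F T T  ✓ satisfies all
  F T F F  ✗ fails (b' + d + c)
  F T F T  ✗ fails (c + b')
  F T T F  ✗ fails (a + d + b')
  F T T T  ✗ fails (c' + b' + d')
  T F F F  ✓ satisfies all
  T F F T  ✗ fails (c + d')
  T F T F  ✓ satisfies all
  T F T T  ✓ satisfies all
  T T F F  ✗ fails (b' + d + c)
  T T F T  ✗ fails (c + b')
  T T T F  ✗ fails (b' + a' + d)
  T T T T  ✗ fails (c' + b' + d')
6 of the 16 rows are models.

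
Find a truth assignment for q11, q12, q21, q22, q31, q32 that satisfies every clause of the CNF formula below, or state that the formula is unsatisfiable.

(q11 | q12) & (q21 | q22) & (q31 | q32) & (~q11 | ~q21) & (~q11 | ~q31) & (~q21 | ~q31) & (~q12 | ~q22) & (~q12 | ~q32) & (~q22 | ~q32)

UNSATISFIABLE

Suppose q11 = 1.
The clause (~q21) is unit, so q21 = 0.
The clause (q22) is unit, so q22 = 1.
The clause (~q31) is unit, so q31 = 0.
The clause (q32) is unit, so q32 = 1.
Now (~q32) is unsatisfied and unit — conflict.
That branch fails; take q11 = 0 instead.
The clause (q12) is unit, so q12 = 1.
The clause (~q22) is unit, so q22 = 0.
The clause (q21) is unit, so q21 = 1.
The clause (~q31) is unit, so q31 = 0.
The clause (q32) is unit, so q32 = 1.
Now (~q32) is unsatisfied and unit — conflict.
Either choice for q11 ends in contradiction.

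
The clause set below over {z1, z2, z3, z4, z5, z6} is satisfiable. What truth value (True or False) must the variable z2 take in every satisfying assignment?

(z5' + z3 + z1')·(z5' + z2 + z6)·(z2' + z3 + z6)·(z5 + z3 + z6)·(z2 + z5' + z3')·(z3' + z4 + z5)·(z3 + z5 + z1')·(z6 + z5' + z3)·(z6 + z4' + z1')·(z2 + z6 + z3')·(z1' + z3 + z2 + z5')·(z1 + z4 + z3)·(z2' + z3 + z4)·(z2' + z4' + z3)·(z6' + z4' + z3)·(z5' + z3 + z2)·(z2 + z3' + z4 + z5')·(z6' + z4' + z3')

Suppose z2 = 0.
Branch on z5: set z5 = 0.
Branch on z3: set z3 = 1.
Unit clause (z4) forces z4 = 1.
Unit clause (z6) forces z6 = 1.
Now (z6') is unsatisfied and unit — conflict.
Undo z3 and try z3 = 0.
Unit clause (z6) forces z6 = 1.
Unit clause (z1') forces z1 = 0.
Unit clause (z4) forces z4 = 1.
Now (z4') is unsatisfied and unit — conflict.
Either choice for z3 ends in contradiction.
Undo z5 and try z5 = 1.
Unit clause (z6) forces z6 = 1.
Unit clause (z3') forces z3 = 0.
Now (z3) is unsatisfied and unit — conflict.
Either choice for z5 ends in contradiction.
So every satisfying assignment has z2 = True.

True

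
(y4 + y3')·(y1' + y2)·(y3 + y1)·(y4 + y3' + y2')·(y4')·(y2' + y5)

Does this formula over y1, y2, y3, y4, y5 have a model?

Satisfiable

From the singleton clause (y4'), y4 = 0.
From the singleton clause (y3'), y3 = 0.
From the singleton clause (y1), y1 = 1.
From the singleton clause (y2), y2 = 1.
From the singleton clause (y5), y5 = 1.
This assignment satisfies each clause.
A satisfying assignment: y1=1, y2=1, y3=0, y4=0, y5=1.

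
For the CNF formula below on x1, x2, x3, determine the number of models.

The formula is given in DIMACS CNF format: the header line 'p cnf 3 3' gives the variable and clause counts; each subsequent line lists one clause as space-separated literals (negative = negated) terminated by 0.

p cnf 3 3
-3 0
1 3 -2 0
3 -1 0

1

There are 2^3 = 8 truth assignments over (x1, x2, x3).
Check each against the 3 clauses (columns in the order x1, x2, x3):
  F F F  ✓ satisfies all
  F F T  ✗ fails (¬x3)
  F T F  ✗ fails (x1 ∨ x3 ∨ ¬x2)
  F T T  ✗ fails (¬x3)
  T F F  ✗ fails (x3 ∨ ¬x1)
  T F T  ✗ fails (¬x3)
  T T F  ✗ fails (x3 ∨ ¬x1)
  T T T  ✗ fails (¬x3)
1 of the 8 rows is a model.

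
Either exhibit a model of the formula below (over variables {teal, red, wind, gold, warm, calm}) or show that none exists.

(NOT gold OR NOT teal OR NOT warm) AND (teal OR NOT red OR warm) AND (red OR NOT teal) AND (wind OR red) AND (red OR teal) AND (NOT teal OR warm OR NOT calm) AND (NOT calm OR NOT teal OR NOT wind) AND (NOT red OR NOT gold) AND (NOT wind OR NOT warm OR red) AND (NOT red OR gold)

Suppose red = true.
(NOT gold) alone gives gold = false.
Now (gold) is unsatisfied and unit — conflict.
Backtrack on red: now try red = false.
(NOT teal) alone gives teal = false.
Now (teal) is unsatisfied and unit — conflict.
Neither red = true nor red = false works.

UNSATISFIABLE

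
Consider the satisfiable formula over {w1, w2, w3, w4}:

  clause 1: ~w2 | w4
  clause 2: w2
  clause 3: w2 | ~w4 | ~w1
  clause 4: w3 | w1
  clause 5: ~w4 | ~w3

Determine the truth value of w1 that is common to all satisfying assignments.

True

Suppose w1 = 0.
From the singleton clause (w2), w2 = 1.
From the singleton clause (w4), w4 = 1.
From the singleton clause (w3), w3 = 1.
But (~w3) is also a unit clause — contradiction.
So every satisfying assignment has w1 = True.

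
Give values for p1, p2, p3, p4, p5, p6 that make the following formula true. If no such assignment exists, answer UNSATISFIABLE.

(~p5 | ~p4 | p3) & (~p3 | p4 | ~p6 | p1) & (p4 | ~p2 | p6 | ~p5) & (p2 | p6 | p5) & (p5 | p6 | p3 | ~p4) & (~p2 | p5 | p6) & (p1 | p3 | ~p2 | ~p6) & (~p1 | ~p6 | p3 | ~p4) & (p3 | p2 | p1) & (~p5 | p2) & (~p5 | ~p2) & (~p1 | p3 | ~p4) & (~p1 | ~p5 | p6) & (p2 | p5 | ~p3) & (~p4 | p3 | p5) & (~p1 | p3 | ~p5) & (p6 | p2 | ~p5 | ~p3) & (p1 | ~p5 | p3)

p1: 1, p2: 0, p3: 0, p4: 0, p5: 0, p6: 1

Try p5 = 0.
Try p2 = 0.
Unit clause (p6) forces p6 = 1.
Unit clause (~p3) forces p3 = 0.
Unit clause (p1) forces p1 = 1.
Unit clause (~p4) forces p4 = 0.
Every clause now holds.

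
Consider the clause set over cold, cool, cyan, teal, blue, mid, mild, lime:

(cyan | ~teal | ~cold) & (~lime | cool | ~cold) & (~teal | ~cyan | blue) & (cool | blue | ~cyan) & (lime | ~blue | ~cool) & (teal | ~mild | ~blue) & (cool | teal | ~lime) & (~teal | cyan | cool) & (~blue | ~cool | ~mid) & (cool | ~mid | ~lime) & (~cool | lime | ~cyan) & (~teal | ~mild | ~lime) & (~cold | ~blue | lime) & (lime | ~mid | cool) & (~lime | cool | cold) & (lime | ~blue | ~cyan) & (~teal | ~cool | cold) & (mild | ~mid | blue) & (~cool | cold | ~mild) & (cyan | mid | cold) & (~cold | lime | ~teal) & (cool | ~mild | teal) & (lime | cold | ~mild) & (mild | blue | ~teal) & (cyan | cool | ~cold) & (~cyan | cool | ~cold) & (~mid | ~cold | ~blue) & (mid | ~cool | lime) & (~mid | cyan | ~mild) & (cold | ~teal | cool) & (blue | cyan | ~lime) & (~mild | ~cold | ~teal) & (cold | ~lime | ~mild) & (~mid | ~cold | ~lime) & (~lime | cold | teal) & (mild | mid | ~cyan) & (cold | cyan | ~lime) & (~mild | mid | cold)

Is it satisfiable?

Satisfiable

Try cyan = 0.
Try teal = 0.
Try mild = 0.
Try cool = 1.
Try lime = 1.
Unit clause (blue) forces blue = 1.
Unit clause (~mid) forces mid = 0.
Unit clause (cold) forces cold = 1.
Every clause now holds.
A satisfying assignment: cold ↦ 1,  cool ↦ 1,  cyan ↦ 0,  teal ↦ 0,  blue ↦ 1,  mid ↦ 0,  mild ↦ 0,  lime ↦ 1.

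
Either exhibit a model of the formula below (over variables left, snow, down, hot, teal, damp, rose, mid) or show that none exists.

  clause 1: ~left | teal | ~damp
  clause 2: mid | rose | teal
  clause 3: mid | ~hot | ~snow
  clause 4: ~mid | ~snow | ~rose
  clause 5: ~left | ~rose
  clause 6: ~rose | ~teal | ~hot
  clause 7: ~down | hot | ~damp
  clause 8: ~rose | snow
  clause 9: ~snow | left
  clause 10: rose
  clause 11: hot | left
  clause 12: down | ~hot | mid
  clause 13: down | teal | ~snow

The clause (rose) is unit, so rose = 1.
The clause (~left) is unit, so left = 0.
The clause (snow) is unit, so snow = 1.
But (~snow) is also a unit clause — contradiction.

UNSATISFIABLE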